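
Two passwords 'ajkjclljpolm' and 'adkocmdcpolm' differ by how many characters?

Differing positions: 2, 4, 6, 7, 8. Hamming distance = 5.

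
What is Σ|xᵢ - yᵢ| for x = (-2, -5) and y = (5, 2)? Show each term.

Σ|x_i - y_i| = |-2 - 5| + |-5 - 2| = 7 + 7 = 14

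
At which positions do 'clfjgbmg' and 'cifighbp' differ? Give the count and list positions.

Differing positions: 2, 4, 6, 7, 8. Hamming distance = 5.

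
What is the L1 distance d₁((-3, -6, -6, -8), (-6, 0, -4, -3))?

Σ|x_i - y_i| = |-3 - (-6)| + |-6 - 0| + |-6 - (-4)| + |-8 - (-3)| = 3 + 6 + 2 + 5 = 16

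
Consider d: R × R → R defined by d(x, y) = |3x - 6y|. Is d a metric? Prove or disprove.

No. d fails symmetry: d(7, 9) = |3·7 - 6·9| = |-33| = 33, but d(9, 7) = |3·9 - 6·7| = |-15| = 15. Since 33 ≠ 15, d(x,y) ≠ d(y,x) in general.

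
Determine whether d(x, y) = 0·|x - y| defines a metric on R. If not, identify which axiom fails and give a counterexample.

No. With c = 0, d(x,y) = 0 for all x, y. This fails identity of indiscernibles: d(7, 16) = 0 but 7 ≠ 16.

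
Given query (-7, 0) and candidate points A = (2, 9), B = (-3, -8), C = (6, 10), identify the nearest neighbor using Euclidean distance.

Distances: d(A) ≈ 12.7279, d(B) ≈ 8.9443, d(C) ≈ 16.4012. Nearest: B = (-3, -8) with distance 8.9443.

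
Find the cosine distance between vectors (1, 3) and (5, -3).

With u = (1, 3), v = (5, -3):
u·v = 1·5 + 3·(-3) = 5 + (-9) = -4.
|u| = √(1² + 3²) = √10, |v| = √(5² + (-3)²) = √34, so |u||v| = √(10·34) = √340.
cos θ = (u·v)/(|u||v|) = -4/√340 ≈ -0.2169
Cosine distance = 1 - cos θ ≈ 1 - (-0.2169) = 1.2169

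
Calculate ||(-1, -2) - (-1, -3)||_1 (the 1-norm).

Σ|x_i - y_i| = |-1 - (-1)| + |-2 - (-3)| = 0 + 1 = 1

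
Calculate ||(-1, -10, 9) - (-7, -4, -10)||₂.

√(Σ(x_i - y_i)²) = √((-1 - (-7))² + (-10 - (-4))² + (9 - (-10))²)
= √(6² + (-6)² + 19²) = √(36 + 36 + 361) = √433 ≈ 20.8087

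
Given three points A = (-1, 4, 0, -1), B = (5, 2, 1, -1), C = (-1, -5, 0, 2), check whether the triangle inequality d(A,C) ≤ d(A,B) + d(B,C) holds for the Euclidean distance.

d(A,B) = √(6² + 2² + 1² + 0²) = √41 ≈ 6.4031, d(B,C) = √(6² + 7² + 1² + 3²) = √95 ≈ 9.7468, d(A,C) = √(0² + 9² + 0² + 3²) = √90 ≈ 9.4868.
d(A,C) ≈ 9.4868 ≤ 6.4031 + 9.7468 = 16.1499. Triangle inequality is satisfied.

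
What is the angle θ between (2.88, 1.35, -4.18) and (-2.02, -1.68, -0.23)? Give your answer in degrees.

With u = (2.88, 1.35, -4.18), v = (-2.02, -1.68, -0.23):
u·v = 2.88·(-2.02) + 1.35·(-1.68) + (-4.18)·(-0.23) = (-5.8176) + (-2.268) + 0.9614 = -7.1242.
|u| = √(2.88² + 1.35² + (-4.18)²) = √(8.2944 + 1.8225 + 17.4724) = √27.5893, |v| = √((-2.02)² + (-1.68)² + (-0.23)²) = √(4.0804 + 2.8224 + 0.0529) = √6.9557.
cos θ = (u·v)/(|u||v|) = -7.1242/(√27.5893·√6.9557) ≈ -0.514275
θ = arccos(-0.514275) ≈ 120.95°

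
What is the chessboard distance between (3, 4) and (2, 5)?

max(|x_i - y_i|) = max(|3 - 2|, |4 - 5|) = max(1, 1) = 1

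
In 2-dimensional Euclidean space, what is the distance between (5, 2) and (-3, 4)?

√(Σ(x_i - y_i)²) = √((5 - (-3))² + (2 - 4)²)
= √(8² + (-2)²) = √(64 + 4) = √68 ≈ 8.2462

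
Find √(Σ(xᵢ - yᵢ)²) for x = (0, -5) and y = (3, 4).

√(Σ(x_i - y_i)²) = √((0 - 3)² + (-5 - 4)²)
= √((-3)² + (-9)²) = √(9 + 81) = √90 ≈ 9.4868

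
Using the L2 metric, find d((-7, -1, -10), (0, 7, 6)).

√(Σ(x_i - y_i)²) = √((-7 - 0)² + (-1 - 7)² + (-10 - 6)²)
= √((-7)² + (-8)² + (-16)²) = √(49 + 64 + 256) = √369 ≈ 19.2094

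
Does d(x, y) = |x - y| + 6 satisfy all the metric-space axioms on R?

No. d fails identity of indiscernibles (specifically d(x,x) = 0): d(-5, -5) = |-5 - (-5)| + 6 = 0 + 6 = 6 ≠ 0.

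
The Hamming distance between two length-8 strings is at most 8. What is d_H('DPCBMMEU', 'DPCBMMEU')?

Differing positions: none. Hamming distance = 0. The maximum possible Hamming distance for length-8 strings is 8, so d_H/8 = 0/8 = 0.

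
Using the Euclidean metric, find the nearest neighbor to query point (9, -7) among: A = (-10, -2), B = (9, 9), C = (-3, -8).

Distances: d(A) ≈ 19.6469, d(B) = 16, d(C) ≈ 12.0416. Nearest: C = (-3, -8) with distance 12.0416.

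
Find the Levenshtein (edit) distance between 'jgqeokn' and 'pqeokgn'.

Let D[i][j] be the edit distance between the first i characters of 'jgqeokn' and the first j characters of 'pqeokgn', with D[i][0] = i, D[0][j] = j, and D[i][j] = D[i-1][j-1] if the characters match, else 1 + min(D[i-1][j], D[i][j-1], D[i-1][j-1]). Filling the table (rows: prefixes of 'jgqeokn', columns: prefixes of 'pqeokgn'):
     ε  p  q  e  o  k  g  n
  ε  0  1  2  3  4  5  6  7
  j  1  1  2  3  4  5  6  7
  g  2  2  2  3  4  5  5  6
  q  3  3  2  3  4  5  6  6
  e  4  4  3  2  3  4  5  6
  o  5  5  4  3  2  3  4  5
  k  6  6  5  4  3  2  3  4
  n  7  7  6  5  4  3  3  3
The bottom-right entry gives D[7][7] = 3, so no sequence of fewer than 3 edits works. Backtracking through the table gives one optimal edit sequence (3 edits):
  jgqeokn → gqeokn (del j @1)
  gqeokn → pqeokn (sub g→p @1)
  pqeokn → pqeokgn (ins g @6)
Edit distance = 3.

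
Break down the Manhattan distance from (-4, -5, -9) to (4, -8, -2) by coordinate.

Σ|x_i - y_i| = |-4 - 4| + |-5 - (-8)| + |-9 - (-2)| = 8 + 3 + 7 = 18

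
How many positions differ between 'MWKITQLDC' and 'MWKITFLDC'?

Differing positions: 6. Hamming distance = 1.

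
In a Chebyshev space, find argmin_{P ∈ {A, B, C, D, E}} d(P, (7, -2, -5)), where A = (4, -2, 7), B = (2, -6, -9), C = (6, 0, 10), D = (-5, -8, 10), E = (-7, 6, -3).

Distances: d(A) = 12, d(B) = 5, d(C) = 15, d(D) = 15, d(E) = 14. Nearest: B = (2, -6, -9) with distance 5.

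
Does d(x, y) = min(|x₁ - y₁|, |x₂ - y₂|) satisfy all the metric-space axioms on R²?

No. d fails identity of indiscernibles: take x = (-1, 0) and y = (-1, 9). Then d(x,y) = min(|-1 - (-1)|, |0 - 9|) = min(0, 9) = 0, yet x ≠ y.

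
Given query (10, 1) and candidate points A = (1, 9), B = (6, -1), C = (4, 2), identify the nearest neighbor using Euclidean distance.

Distances: d(A) ≈ 12.0416, d(B) ≈ 4.4721, d(C) ≈ 6.0828. Nearest: B = (6, -1) with distance 4.4721.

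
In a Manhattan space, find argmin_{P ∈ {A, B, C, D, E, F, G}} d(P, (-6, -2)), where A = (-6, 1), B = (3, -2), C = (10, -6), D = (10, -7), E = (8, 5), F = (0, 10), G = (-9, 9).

Distances: d(A) = 3, d(B) = 9, d(C) = 20, d(D) = 21, d(E) = 21, d(F) = 18, d(G) = 14. Nearest: A = (-6, 1) with distance 3.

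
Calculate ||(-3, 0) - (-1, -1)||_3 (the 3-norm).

(Σ|x_i - y_i|^3)^(1/3) = (|-3 - (-1)|^3 + |0 - (-1)|^3)^(1/3)
= (2^3 + 1^3)^(1/3) = (8 + 1)^(1/3) = (9)^(1/3) ≈ 2.0801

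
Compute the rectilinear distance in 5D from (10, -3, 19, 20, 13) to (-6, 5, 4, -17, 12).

Σ|x_i - y_i| = |10 - (-6)| + |-3 - 5| + |19 - 4| + |20 - (-17)| + |13 - 12| = 16 + 8 + 15 + 37 + 1 = 77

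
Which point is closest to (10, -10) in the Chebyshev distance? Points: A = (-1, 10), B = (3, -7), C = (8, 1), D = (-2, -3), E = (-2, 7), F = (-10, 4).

Distances: d(A) = 20, d(B) = 7, d(C) = 11, d(D) = 12, d(E) = 17, d(F) = 20. Nearest: B = (3, -7) with distance 7.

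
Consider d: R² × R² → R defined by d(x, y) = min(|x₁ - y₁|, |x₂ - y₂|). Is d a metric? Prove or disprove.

No. d fails identity of indiscernibles: take x = (5, 0) and y = (5, 8). Then d(x,y) = min(|5 - 5|, |0 - 8|) = min(0, 8) = 0, yet x ≠ y.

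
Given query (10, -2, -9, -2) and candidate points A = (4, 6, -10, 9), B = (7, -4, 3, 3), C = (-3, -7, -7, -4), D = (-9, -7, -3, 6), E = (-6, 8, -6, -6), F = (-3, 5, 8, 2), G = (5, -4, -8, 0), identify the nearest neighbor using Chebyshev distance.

Distances: d(A) = 11, d(B) = 12, d(C) = 13, d(D) = 19, d(E) = 16, d(F) = 17, d(G) = 5. Nearest: G = (5, -4, -8, 0) with distance 5.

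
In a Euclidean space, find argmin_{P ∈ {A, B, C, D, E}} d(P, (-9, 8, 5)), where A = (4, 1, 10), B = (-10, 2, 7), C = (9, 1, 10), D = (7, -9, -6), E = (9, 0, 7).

Distances: d(A) ≈ 15.5885, d(B) ≈ 6.4031, d(C) ≈ 19.9499, d(D) ≈ 25.807, d(E) ≈ 19.799. Nearest: B = (-10, 2, 7) with distance 6.4031.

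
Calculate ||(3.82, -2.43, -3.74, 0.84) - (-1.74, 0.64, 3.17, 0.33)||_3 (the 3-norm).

(Σ|x_i - y_i|^3)^(1/3) = (|3.82 - (-1.74)|^3 + |-2.43 - 0.64|^3 + |-3.74 - 3.17|^3 + |0.84 - 0.33|^3)^(1/3)
= (5.56^3 + 3.07^3 + 6.91^3 + 0.51^3)^(1/3) ≈ (171.8796 + 28.9344 + 329.9394 + 0.1327)^(1/3) = (530.8861)^(1/3) ≈ 8.0972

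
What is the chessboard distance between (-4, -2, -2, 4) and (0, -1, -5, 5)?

max(|x_i - y_i|) = max(|-4 - 0|, |-2 - (-1)|, |-2 - (-5)|, |4 - 5|) = max(4, 1, 3, 1) = 4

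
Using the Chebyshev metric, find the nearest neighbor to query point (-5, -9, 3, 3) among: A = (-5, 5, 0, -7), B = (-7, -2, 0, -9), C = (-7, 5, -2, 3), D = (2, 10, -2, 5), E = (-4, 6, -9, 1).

Distances: d(A) = 14, d(B) = 12, d(C) = 14, d(D) = 19, d(E) = 15. Nearest: B = (-7, -2, 0, -9) with distance 12.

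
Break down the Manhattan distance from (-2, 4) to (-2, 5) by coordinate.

Σ|x_i - y_i| = |-2 - (-2)| + |4 - 5| = 0 + 1 = 1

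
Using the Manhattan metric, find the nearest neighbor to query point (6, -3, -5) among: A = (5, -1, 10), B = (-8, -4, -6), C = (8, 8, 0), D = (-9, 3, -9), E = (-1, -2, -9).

Distances: d(A) = 18, d(B) = 16, d(C) = 18, d(D) = 25, d(E) = 12. Nearest: E = (-1, -2, -9) with distance 12.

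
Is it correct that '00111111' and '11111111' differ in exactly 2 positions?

Differing positions: 1, 2. Hamming distance = 2, so the claim is true.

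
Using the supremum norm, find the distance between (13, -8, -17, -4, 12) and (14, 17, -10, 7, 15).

max(|x_i - y_i|) = max(|13 - 14|, |-8 - 17|, |-17 - (-10)|, |-4 - 7|, |12 - 15|) = max(1, 25, 7, 11, 3) = 25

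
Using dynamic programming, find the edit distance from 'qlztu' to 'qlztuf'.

Let D[i][j] be the edit distance between the first i characters of 'qlztu' and the first j characters of 'qlztuf', with D[i][0] = i, D[0][j] = j, and D[i][j] = D[i-1][j-1] if the characters match, else 1 + min(D[i-1][j], D[i][j-1], D[i-1][j-1]). Filling the table (rows: prefixes of 'qlztu', columns: prefixes of 'qlztuf'):
     ε  q  l  z  t  u  f
  ε  0  1  2  3  4  5  6
  q  1  0  1  2  3  4  5
  l  2  1  0  1  2  3  4
  z  3  2  1  0  1  2  3
  t  4  3  2  1  0  1  2
  u  5  4  3  2  1  0  1
The bottom-right entry gives D[5][6] = 1, so no sequence of fewer than 1 edit works. Backtracking through the table gives one optimal edit sequence (1 edit):
  qlztu → qlztuf (ins f @6)
Edit distance = 1.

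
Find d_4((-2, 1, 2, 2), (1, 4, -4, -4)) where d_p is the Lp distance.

(Σ|x_i - y_i|^4)^(1/4) = (|-2 - 1|^4 + |1 - 4|^4 + |2 - (-4)|^4 + |2 - (-4)|^4)^(1/4)
= (3^4 + 3^4 + 6^4 + 6^4)^(1/4) = (81 + 81 + 1296 + 1296)^(1/4) = (2754)^(1/4) ≈ 7.2442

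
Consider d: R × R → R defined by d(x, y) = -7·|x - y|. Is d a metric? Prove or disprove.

No. With c = -7 < 0, d fails non-negativity: d(1, 3) = -7·|1 - 3| = -7·2 = -14 < 0.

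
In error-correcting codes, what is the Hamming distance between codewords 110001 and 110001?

Differing positions: none. Hamming distance = 0.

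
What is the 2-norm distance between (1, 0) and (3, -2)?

(Σ|x_i - y_i|^2)^(1/2) = (|1 - 3|^2 + |0 - (-2)|^2)^(1/2)
= (2^2 + 2^2)^(1/2) = (4 + 4)^(1/2) = (8)^(1/2) ≈ 2.8284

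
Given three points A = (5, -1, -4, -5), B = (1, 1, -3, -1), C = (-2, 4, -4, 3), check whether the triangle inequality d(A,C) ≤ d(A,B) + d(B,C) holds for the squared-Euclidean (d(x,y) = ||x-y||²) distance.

d(A,B) = 4² + 2² + 1² + 4² = 37, d(B,C) = 3² + 3² + 1² + 4² = 35, d(A,C) = 7² + 5² + 0² + 8² = 138.
d(A,C) = 138 > 37 + 35 = 72. Triangle inequality is VIOLATED. (Squared-Euclidean is not a metric — this is a counterexample.)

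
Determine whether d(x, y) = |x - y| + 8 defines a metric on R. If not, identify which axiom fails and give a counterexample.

No. d fails identity of indiscernibles (specifically d(x,x) = 0): d(-4, -4) = |-4 - (-4)| + 8 = 0 + 8 = 8 ≠ 0.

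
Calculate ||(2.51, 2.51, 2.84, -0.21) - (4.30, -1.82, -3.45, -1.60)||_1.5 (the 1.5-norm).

(Σ|x_i - y_i|^1.5)^(1/1.5) = (|2.51 - 4.3|^1.5 + |2.51 - (-1.82)|^1.5 + |2.84 - (-3.45)|^1.5 + |-0.21 - (-1.6)|^1.5)^(1/1.5)
= (1.79^1.5 + 4.33^1.5 + 6.29^1.5 + 1.39^1.5)^(1/1.5) ≈ (2.3949 + 9.0101 + 15.7752 + 1.6388)^(1/1.5) = (28.819)^(1/1.5) ≈ 9.3998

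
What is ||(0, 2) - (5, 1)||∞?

max(|x_i - y_i|) = max(|0 - 5|, |2 - 1|) = max(5, 1) = 5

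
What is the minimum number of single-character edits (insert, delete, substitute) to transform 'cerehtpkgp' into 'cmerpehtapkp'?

Let D[i][j] be the edit distance between the first i characters of 'cerehtpkgp' and the first j characters of 'cmerpehtapkp', with D[i][0] = i, D[0][j] = j, and D[i][j] = D[i-1][j-1] if the characters match, else 1 + min(D[i-1][j], D[i][j-1], D[i-1][j-1]). Filling the table (rows: prefixes of 'cerehtpkgp', columns: prefixes of 'cmerpehtapkp'):
     ε  c  m  e  r  p  e  h  t  a  p  k  p
  ε  0  1  2  3  4  5  6  7  8  9 10 11 12
  c  1  0  1  2  3  4  5  6  7  8  9 10 11
  e  2  1  1  1  2  3  4  5  6  7  8  9 10
  r  3  2  2  2  1  2  3  4  5  6  7  8  9
  e  4  3  3  2  2  2  2  3  4  5  6  7  8
  h  5  4  4  3  3  3  3  2  3  4  5  6  7
  t  6  5  5  4  4  4  4  3  2  3  4  5  6
  p  7  6  6  5  5  4  5  4  3  3  3  4  5
  k  8  7  7  6  6  5  5  5  4  4  4  3  4
  g  9  8  8  7  7  6  6  6  5  5  5  4  4
  p 10  9  9  8  8  7  7  7  6  6  5  5  4
The bottom-right entry gives D[10][12] = 4, so no sequence of fewer than 4 edits works. Backtracking through the table gives one optimal edit sequence (4 edits):
  cerehtpkgp → cmerehtpkgp (ins m @2)
  cmerehtpkgp → cmerpehtpkgp (ins p @5)
  cmerpehtpkgp → cmerpehtapkgp (ins a @9)
  cmerpehtapkgp → cmerpehtapkp (del g @12)
Edit distance = 4.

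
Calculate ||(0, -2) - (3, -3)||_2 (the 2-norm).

(Σ|x_i - y_i|^2)^(1/2) = (|0 - 3|^2 + |-2 - (-3)|^2)^(1/2)
= (3^2 + 1^2)^(1/2) = (9 + 1)^(1/2) = (10)^(1/2) ≈ 3.1623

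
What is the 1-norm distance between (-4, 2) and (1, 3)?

Σ|x_i - y_i| = |-4 - 1| + |2 - 3| = 5 + 1 = 6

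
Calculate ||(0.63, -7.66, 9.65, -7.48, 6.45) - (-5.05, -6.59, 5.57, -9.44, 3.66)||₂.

√(Σ(x_i - y_i)²) = √((0.63 - (-5.05))² + (-7.66 - (-6.59))² + (9.65 - 5.57)² + (-7.48 - (-9.44))² + (6.45 - 3.66)²)
= √(5.68² + (-1.07)² + 4.08² + 1.96² + 2.79²) = √(32.2624 + 1.1449 + 16.6464 + 3.8416 + 7.7841) = √61.6794 ≈ 7.8536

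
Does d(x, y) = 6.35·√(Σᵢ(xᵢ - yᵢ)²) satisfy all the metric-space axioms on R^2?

Yes. The L2 (Euclidean) norm induces a metric on R^2, and multiplying a metric by a positive constant 6.35 > 0 preserves all four axioms: non-negativity (6.35·||x-y|| ≥ 0), identity (6.35·||x-y|| = 0 ⟺ ||x-y|| = 0 ⟺ x = y), symmetry (||x-y|| = ||y-x||), and the triangle inequality (6.35·||x-z|| ≤ 6.35·||x-y|| + 6.35·||y-z||). So d is a metric.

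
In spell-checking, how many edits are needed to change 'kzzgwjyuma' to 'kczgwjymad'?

Let D[i][j] be the edit distance between the first i characters of 'kzzgwjyuma' and the first j characters of 'kczgwjymad', with D[i][0] = i, D[0][j] = j, and D[i][j] = D[i-1][j-1] if the characters match, else 1 + min(D[i-1][j], D[i][j-1], D[i-1][j-1]). Filling the table (rows: prefixes of 'kzzgwjyuma', columns: prefixes of 'kczgwjymad'):
     ε  k  c  z  g  w  j  y  m  a  d
  ε  0  1  2  3  4  5  6  7  8  9 10
  k  1  0  1  2  3  4  5  6  7  8  9
  z  2  1  1  1  2  3  4  5  6  7  8
  z  3  2  2  1  2  3  4  5  6  7  8
  g  4  3  3  2  1  2  3  4  5  6  7
  w  5  4  4  3  2  1  2  3  4  5  6
  j  6  5  5  4  3  2  1  2  3  4  5
  y  7  6  6  5  4  3  2  1  2  3  4
  u  8  7  7  6  5  4  3  2  2  3  4
  m  9  8  8  7  6  5  4  3  2  3  4
  a 10  9  9  8  7  6  5  4  3  2  3
The bottom-right entry gives D[10][10] = 3, so no sequence of fewer than 3 edits works. Backtracking through the table gives one optimal edit sequence (3 edits):
  kzzgwjyuma → kczgwjyuma (sub z→c @2)
  kczgwjyuma → kczgwjyma (del u @8)
  kczgwjyma → kczgwjymad (ins d @10)
Edit distance = 3.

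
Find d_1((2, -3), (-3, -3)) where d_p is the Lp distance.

Σ|x_i - y_i| = |2 - (-3)| + |-3 - (-3)| = 5 + 0 = 5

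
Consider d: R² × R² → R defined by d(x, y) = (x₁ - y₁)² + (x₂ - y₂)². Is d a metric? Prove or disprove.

No. The squared Euclidean distance fails the triangle inequality. Counterexample: x = (0, 0), y = (5, 1), z = (10, 2). d(x,z) = 10² + 2² = 104, but d(x,y) + d(y,z) = (5² + 1²) + (5² + 1²) = 26 + 26 = 52. Since 104 > 52, the triangle inequality is violated. (Note: √d, the ordinary Euclidean distance, IS a metric.)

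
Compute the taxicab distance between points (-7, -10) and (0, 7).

Σ|x_i - y_i| = |-7 - 0| + |-10 - 7| = 7 + 17 = 24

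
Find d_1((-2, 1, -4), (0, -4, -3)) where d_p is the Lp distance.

Σ|x_i - y_i| = |-2 - 0| + |1 - (-4)| + |-4 - (-3)| = 2 + 5 + 1 = 8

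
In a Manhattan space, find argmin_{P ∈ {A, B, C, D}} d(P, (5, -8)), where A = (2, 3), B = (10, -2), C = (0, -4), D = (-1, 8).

Distances: d(A) = 14, d(B) = 11, d(C) = 9, d(D) = 22. Nearest: C = (0, -4) with distance 9.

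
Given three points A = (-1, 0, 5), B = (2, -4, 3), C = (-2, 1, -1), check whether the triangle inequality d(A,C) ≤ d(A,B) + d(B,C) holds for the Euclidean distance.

d(A,B) = √(3² + 4² + 2²) = √29 ≈ 5.3852, d(B,C) = √(4² + 5² + 4²) = √57 ≈ 7.5498, d(A,C) = √(1² + 1² + 6²) = √38 ≈ 6.1644.
d(A,C) ≈ 6.1644 ≤ 5.3852 + 7.5498 = 12.935. Triangle inequality is satisfied.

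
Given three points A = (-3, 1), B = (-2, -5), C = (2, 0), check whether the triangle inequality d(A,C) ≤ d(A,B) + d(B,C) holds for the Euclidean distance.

d(A,B) = √(1² + 6²) = √37 ≈ 6.0828, d(B,C) = √(4² + 5²) = √41 ≈ 6.4031, d(A,C) = √(5² + 1²) = √26 ≈ 5.099.
d(A,C) ≈ 5.099 ≤ 6.0828 + 6.4031 = 12.4859. Triangle inequality is satisfied.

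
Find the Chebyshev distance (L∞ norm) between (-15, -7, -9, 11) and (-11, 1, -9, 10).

max(|x_i - y_i|) = max(|-15 - (-11)|, |-7 - 1|, |-9 - (-9)|, |11 - 10|) = max(4, 8, 0, 1) = 8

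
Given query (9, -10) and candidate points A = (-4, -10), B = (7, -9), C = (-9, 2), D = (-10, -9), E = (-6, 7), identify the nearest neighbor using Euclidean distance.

Distances: d(A) = 13, d(B) ≈ 2.2361, d(C) ≈ 21.6333, d(D) ≈ 19.0263, d(E) ≈ 22.6716. Nearest: B = (7, -9) with distance 2.2361.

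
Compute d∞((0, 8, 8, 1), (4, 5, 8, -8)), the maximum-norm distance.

max(|x_i - y_i|) = max(|0 - 4|, |8 - 5|, |8 - 8|, |1 - (-8)|) = max(4, 3, 0, 9) = 9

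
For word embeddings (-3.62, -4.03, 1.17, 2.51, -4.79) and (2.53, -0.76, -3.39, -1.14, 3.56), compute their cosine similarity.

With u = (-3.62, -4.03, 1.17, 2.51, -4.79), v = (2.53, -0.76, -3.39, -1.14, 3.56):
u·v = (-3.62)·2.53 + (-4.03)·(-0.76) + 1.17·(-3.39) + 2.51·(-1.14) + (-4.79)·3.56 = (-9.1586) + 3.0628 + (-3.9663) + (-2.8614) + (-17.0524) = -29.9759.
|u| = √((-3.62)² + (-4.03)² + 1.17² + 2.51² + (-4.79)²) = √(13.1044 + 16.2409 + 1.3689 + 6.3001 + 22.9441) = √59.9584, |v| = √(2.53² + (-0.76)² + (-3.39)² + (-1.14)² + 3.56²) = √(6.4009 + 0.5776 + 11.4921 + 1.2996 + 12.6736) = √32.4438.
cos θ = (u·v)/(|u||v|) = -29.9759/(√59.9584·√32.4438) ≈ -0.6796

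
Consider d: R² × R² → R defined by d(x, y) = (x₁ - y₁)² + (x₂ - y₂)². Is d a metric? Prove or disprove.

No. The squared Euclidean distance fails the triangle inequality. Counterexample: x = (0, 0), y = (2, 5), z = (4, 10). d(x,z) = 4² + 10² = 116, but d(x,y) + d(y,z) = (2² + 5²) + (2² + 5²) = 29 + 29 = 58. Since 116 > 58, the triangle inequality is violated. (Note: √d, the ordinary Euclidean distance, IS a metric.)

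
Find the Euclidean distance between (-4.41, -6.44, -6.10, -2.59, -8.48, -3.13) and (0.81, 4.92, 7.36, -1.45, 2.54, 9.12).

√(Σ(x_i - y_i)²) = √((-4.41 - 0.81)² + (-6.44 - 4.92)² + (-6.1 - 7.36)² + (-2.59 - (-1.45))² + (-8.48 - 2.54)² + (-3.13 - 9.12)²)
= √((-5.22)² + (-11.36)² + (-13.46)² + (-1.14)² + (-11.02)² + (-12.25)²) = √(27.2484 + 129.0496 + 181.1716 + 1.2996 + 121.4404 + 150.0625) = √610.2721 ≈ 24.7037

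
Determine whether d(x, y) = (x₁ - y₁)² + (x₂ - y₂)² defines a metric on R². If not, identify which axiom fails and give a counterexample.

No. The squared Euclidean distance fails the triangle inequality. Counterexample: x = (0, 0), y = (4, 2), z = (8, 4). d(x,z) = 8² + 4² = 80, but d(x,y) + d(y,z) = (4² + 2²) + (4² + 2²) = 20 + 20 = 40. Since 80 > 40, the triangle inequality is violated. (Note: √d, the ordinary Euclidean distance, IS a metric.)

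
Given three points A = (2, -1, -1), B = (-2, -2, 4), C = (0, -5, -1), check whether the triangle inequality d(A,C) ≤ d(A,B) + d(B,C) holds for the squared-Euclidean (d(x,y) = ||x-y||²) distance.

d(A,B) = 4² + 1² + 5² = 42, d(B,C) = 2² + 3² + 5² = 38, d(A,C) = 2² + 4² + 0² = 20.
d(A,C) = 20 ≤ 42 + 38 = 80. Triangle inequality is satisfied.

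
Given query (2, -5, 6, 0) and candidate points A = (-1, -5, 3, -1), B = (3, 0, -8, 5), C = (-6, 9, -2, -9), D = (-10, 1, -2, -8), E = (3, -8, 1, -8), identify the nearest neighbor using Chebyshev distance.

Distances: d(A) = 3, d(B) = 14, d(C) = 14, d(D) = 12, d(E) = 8. Nearest: A = (-1, -5, 3, -1) with distance 3.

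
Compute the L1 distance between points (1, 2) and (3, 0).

Σ|x_i - y_i| = |1 - 3| + |2 - 0| = 2 + 2 = 4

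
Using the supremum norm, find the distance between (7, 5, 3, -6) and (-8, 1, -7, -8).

max(|x_i - y_i|) = max(|7 - (-8)|, |5 - 1|, |3 - (-7)|, |-6 - (-8)|) = max(15, 4, 10, 2) = 15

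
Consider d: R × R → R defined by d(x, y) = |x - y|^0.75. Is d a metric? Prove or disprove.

Yes. With 0 < p = 0.75 ≤ 1, d(x,y) = |x-y|^0.75 is a metric on R. Non-negativity and symmetry are immediate; |x-y|^0.75 = 0 ⟺ |x-y| = 0 ⟺ x = y. For the triangle inequality, the function t ↦ t^0.75 is subadditive on [0,∞) when p ≤ 1, so |x-z|^0.75 ≤ (|x-y| + |y-z|)^0.75 ≤ |x-y|^0.75 + |y-z|^0.75.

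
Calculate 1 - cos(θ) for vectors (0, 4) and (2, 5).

With u = (0, 4), v = (2, 5):
u·v = 0·2 + 4·5 = 0 + 20 = 20.
|u| = √(0² + 4²) = √16, |v| = √(2² + 5²) = √29, so |u||v| = √(16·29) = √464.
cos θ = (u·v)/(|u||v|) = 20/√464 ≈ 0.9285
Cosine distance = 1 - cos θ ≈ 1 - 0.9285 = 0.0715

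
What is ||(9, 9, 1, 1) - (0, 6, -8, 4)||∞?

max(|x_i - y_i|) = max(|9 - 0|, |9 - 6|, |1 - (-8)|, |1 - 4|) = max(9, 3, 9, 3) = 9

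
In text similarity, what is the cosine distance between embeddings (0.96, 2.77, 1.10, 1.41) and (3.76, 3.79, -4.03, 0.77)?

With u = (0.96, 2.77, 1.10, 1.41), v = (3.76, 3.79, -4.03, 0.77):
u·v = 0.96·3.76 + 2.77·3.79 + 1.1·(-4.03) + 1.41·0.77 = 3.6096 + 10.4983 + (-4.433) + 1.0857 = 10.7606.
|u| = √(0.96² + 2.77² + 1.1² + 1.41²) = √(0.9216 + 7.6729 + 1.21 + 1.9881) = √11.7926, |v| = √(3.76² + 3.79² + (-4.03)² + 0.77²) = √(14.1376 + 14.3641 + 16.2409 + 0.5929) = √45.3355.
cos θ = (u·v)/(|u||v|) = 10.7606/(√11.7926·√45.3355) ≈ 0.4654
Cosine distance = 1 - cos θ ≈ 1 - 0.4654 = 0.5346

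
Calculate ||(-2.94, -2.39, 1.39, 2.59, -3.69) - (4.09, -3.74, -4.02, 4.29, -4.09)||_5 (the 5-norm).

(Σ|x_i - y_i|^5)^(1/5) = (|-2.94 - 4.09|^5 + |-2.39 - (-3.74)|^5 + |1.39 - (-4.02)|^5 + |2.59 - 4.29|^5 + |-3.69 - (-4.09)|^5)^(1/5)
= (7.03^5 + 1.35^5 + 5.41^5 + 1.7^5 + 0.4^5)^(1/5) ≈ (17170.2503 + 4.484 + 4634.3233 + 14.1986 + 0.0102)^(1/5) = (21823.2664)^(1/5) ≈ 7.3754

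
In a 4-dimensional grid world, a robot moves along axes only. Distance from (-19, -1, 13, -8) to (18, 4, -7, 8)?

Σ|x_i - y_i| = |-19 - 18| + |-1 - 4| + |13 - (-7)| + |-8 - 8| = 37 + 5 + 20 + 16 = 78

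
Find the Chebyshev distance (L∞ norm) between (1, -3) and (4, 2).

max(|x_i - y_i|) = max(|1 - 4|, |-3 - 2|) = max(3, 5) = 5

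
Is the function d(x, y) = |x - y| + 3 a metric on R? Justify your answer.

No. d fails identity of indiscernibles (specifically d(x,x) = 0): d(5, 5) = |5 - 5| + 3 = 0 + 3 = 3 ≠ 0.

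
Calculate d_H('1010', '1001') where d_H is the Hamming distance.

Differing positions: 3, 4. Hamming distance = 2.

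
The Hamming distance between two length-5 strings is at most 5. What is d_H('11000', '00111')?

Differing positions: 1, 2, 3, 4, 5. Hamming distance = 5. The maximum possible Hamming distance for length-5 strings is 5, so d_H/5 = 5/5 = 1.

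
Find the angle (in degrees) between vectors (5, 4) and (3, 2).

With u = (5, 4), v = (3, 2):
u·v = 5·3 + 4·2 = 15 + 8 = 23.
|u| = √(5² + 4²) = √41, |v| = √(3² + 2²) = √13, so |u||v| = √(41·13) = √533.
cos θ = (u·v)/(|u||v|) = 23/√533 ≈ 0.996241
θ = arccos(0.996241) ≈ 4.97°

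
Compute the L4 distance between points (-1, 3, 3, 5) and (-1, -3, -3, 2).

(Σ|x_i - y_i|^4)^(1/4) = (|-1 - (-1)|^4 + |3 - (-3)|^4 + |3 - (-3)|^4 + |5 - 2|^4)^(1/4)
= (0^4 + 6^4 + 6^4 + 3^4)^(1/4) = (0 + 1296 + 1296 + 81)^(1/4) = (2673)^(1/4) ≈ 7.1903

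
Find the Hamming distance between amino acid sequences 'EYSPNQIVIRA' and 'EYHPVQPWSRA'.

Differing positions: 3, 5, 7, 8, 9. Hamming distance = 5.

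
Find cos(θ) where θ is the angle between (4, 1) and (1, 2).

With u = (4, 1), v = (1, 2):
u·v = 4·1 + 1·2 = 4 + 2 = 6.
|u| = √(4² + 1²) = √17, |v| = √(1² + 2²) = √5, so |u||v| = √(17·5) = √85.
cos θ = (u·v)/(|u||v|) = 6/√85 ≈ 0.6508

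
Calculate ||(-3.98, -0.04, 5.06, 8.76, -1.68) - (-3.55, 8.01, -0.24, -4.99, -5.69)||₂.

√(Σ(x_i - y_i)²) = √((-3.98 - (-3.55))² + (-0.04 - 8.01)² + (5.06 - (-0.24))² + (8.76 - (-4.99))² + (-1.68 - (-5.69))²)
= √((-0.43)² + (-8.05)² + 5.3² + 13.75² + 4.01²) = √(0.1849 + 64.8025 + 28.09 + 189.0625 + 16.0801) = √298.22 ≈ 17.269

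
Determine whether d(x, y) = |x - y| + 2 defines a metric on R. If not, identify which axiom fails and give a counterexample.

No. d fails identity of indiscernibles (specifically d(x,x) = 0): d(4, 4) = |4 - 4| + 2 = 0 + 2 = 2 ≠ 0.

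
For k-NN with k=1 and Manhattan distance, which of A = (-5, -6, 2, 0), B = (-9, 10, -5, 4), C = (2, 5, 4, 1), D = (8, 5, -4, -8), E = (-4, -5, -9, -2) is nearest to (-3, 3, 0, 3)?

Distances: d(A) = 16, d(B) = 19, d(C) = 13, d(D) = 28, d(E) = 23. Nearest: C = (2, 5, 4, 1) with distance 13.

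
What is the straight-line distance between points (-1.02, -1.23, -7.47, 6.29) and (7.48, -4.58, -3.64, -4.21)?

√(Σ(x_i - y_i)²) = √((-1.02 - 7.48)² + (-1.23 - (-4.58))² + (-7.47 - (-3.64))² + (6.29 - (-4.21))²)
= √((-8.5)² + 3.35² + (-3.83)² + 10.5²) = √(72.25 + 11.2225 + 14.6689 + 110.25) = √208.3914 ≈ 14.4358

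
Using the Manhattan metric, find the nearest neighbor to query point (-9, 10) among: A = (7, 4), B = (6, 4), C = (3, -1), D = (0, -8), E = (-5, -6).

Distances: d(A) = 22, d(B) = 21, d(C) = 23, d(D) = 27, d(E) = 20. Nearest: E = (-5, -6) with distance 20.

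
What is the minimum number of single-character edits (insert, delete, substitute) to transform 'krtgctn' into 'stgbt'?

Let D[i][j] be the edit distance between the first i characters of 'krtgctn' and the first j characters of 'stgbt', with D[i][0] = i, D[0][j] = j, and D[i][j] = D[i-1][j-1] if the characters match, else 1 + min(D[i-1][j], D[i][j-1], D[i-1][j-1]). Filling the table (rows: prefixes of 'krtgctn', columns: prefixes of 'stgbt'):
     ε  s  t  g  b  t
  ε  0  1  2  3  4  5
  k  1  1  2  3  4  5
  r  2  2  2  3  4  5
  t  3  3  2  3  4  4
  g  4  4  3  2  3  4
  c  5  5  4  3  3  4
  t  6  6  5  4  4  3
  n  7  7  6  5  5  4
The bottom-right entry gives D[7][5] = 4, so no sequence of fewer than 4 edits works. Backtracking through the table gives one optimal edit sequence (4 edits):
  krtgctn → rtgctn (del k @1)
  rtgctn → stgctn (sub r→s @1)
  stgctn → stgbtn (sub c→b @4)
  stgbtn → stgbt (del n @6)
Edit distance = 4.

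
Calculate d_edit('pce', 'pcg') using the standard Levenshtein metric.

Let D[i][j] be the edit distance between the first i characters of 'pce' and the first j characters of 'pcg', with D[i][0] = i, D[0][j] = j, and D[i][j] = D[i-1][j-1] if the characters match, else 1 + min(D[i-1][j], D[i][j-1], D[i-1][j-1]). Filling the table (rows: prefixes of 'pce', columns: prefixes of 'pcg'):
     ε  p  c  g
  ε  0  1  2  3
  p  1  0  1  2
  c  2  1  0  1
  e  3  2  1  1
The bottom-right entry gives D[3][3] = 1, so no sequence of fewer than 1 edit works. Backtracking through the table gives one optimal edit sequence (1 edit):
  pce → pcg (sub e→g @3)
Edit distance = 1.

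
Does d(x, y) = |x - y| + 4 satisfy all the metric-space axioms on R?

No. d fails identity of indiscernibles (specifically d(x,x) = 0): d(-3, -3) = |-3 - (-3)| + 4 = 0 + 4 = 4 ≠ 0.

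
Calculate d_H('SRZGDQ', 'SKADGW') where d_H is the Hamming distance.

Differing positions: 2, 3, 4, 5, 6. Hamming distance = 5.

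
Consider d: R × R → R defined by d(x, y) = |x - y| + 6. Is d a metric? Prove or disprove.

No. d fails identity of indiscernibles (specifically d(x,x) = 0): d(-2, -2) = |-2 - (-2)| + 6 = 0 + 6 = 6 ≠ 0.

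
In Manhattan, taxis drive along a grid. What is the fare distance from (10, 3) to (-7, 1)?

Σ|x_i - y_i| = |10 - (-7)| + |3 - 1| = 17 + 2 = 19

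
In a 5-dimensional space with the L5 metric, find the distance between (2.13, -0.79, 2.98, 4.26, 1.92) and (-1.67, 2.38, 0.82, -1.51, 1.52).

(Σ|x_i - y_i|^5)^(1/5) = (|2.13 - (-1.67)|^5 + |-0.79 - 2.38|^5 + |2.98 - 0.82|^5 + |4.26 - (-1.51)|^5 + |1.92 - 1.52|^5)^(1/5)
= (3.8^5 + 3.17^5 + 2.16^5 + 5.77^5 + 0.4^5)^(1/5) ≈ (792.3517 + 320.1078 + 47.0185 + 6395.5672 + 0.0102)^(1/5) = (7555.0554)^(1/5) ≈ 5.9655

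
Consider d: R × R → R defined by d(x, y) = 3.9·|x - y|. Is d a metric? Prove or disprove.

Yes. Since |x - y| is a metric on R and 3.9 > 0, the positive scalar multiple 3.9·|x - y| is also a metric: scaling by a positive constant preserves non-negativity, identity (d=0 ⟺ |x-y|=0 ⟺ x=y), symmetry, and the triangle inequality.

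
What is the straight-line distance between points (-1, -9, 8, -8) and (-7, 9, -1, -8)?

√(Σ(x_i - y_i)²) = √((-1 - (-7))² + (-9 - 9)² + (8 - (-1))² + (-8 - (-8))²)
= √(6² + (-18)² + 9² + 0²) = √(36 + 324 + 81 + 0) = √441 = 21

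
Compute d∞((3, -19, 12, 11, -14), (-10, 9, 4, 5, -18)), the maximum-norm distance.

max(|x_i - y_i|) = max(|3 - (-10)|, |-19 - 9|, |12 - 4|, |11 - 5|, |-14 - (-18)|) = max(13, 28, 8, 6, 4) = 28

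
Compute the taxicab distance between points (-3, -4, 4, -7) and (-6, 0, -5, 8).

Σ|x_i - y_i| = |-3 - (-6)| + |-4 - 0| + |4 - (-5)| + |-7 - 8| = 3 + 4 + 9 + 15 = 31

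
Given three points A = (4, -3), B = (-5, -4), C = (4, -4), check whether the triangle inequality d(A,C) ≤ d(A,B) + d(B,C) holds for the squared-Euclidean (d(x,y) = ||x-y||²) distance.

d(A,B) = 9² + 1² = 82, d(B,C) = 9² + 0² = 81, d(A,C) = 0² + 1² = 1.
d(A,C) = 1 ≤ 82 + 81 = 163. Triangle inequality is satisfied.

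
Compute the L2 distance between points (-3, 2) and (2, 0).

(Σ|x_i - y_i|^2)^(1/2) = (|-3 - 2|^2 + |2 - 0|^2)^(1/2)
= (5^2 + 2^2)^(1/2) = (25 + 4)^(1/2) = (29)^(1/2) ≈ 5.3852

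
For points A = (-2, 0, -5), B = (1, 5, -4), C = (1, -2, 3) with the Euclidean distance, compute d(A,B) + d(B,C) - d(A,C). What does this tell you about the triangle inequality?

d(A,B) = √(3² + 5² + 1²) = √35 ≈ 5.9161, d(B,C) = √(0² + 7² + 7²) = √98 ≈ 9.8995, d(A,C) = √(3² + 2² + 8²) = √77 ≈ 8.775.
d(A,B) + d(B,C) - d(A,C) = 5.9161 + 9.8995 - 8.775 = 15.8156 - 8.775 = 7.0406 (to 4 decimal places). This is ≥ 0, so the triangle inequality holds for these points.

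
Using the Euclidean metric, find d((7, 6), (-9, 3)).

√(Σ(x_i - y_i)²) = √((7 - (-9))² + (6 - 3)²)
= √(16² + 3²) = √(256 + 9) = √265 ≈ 16.2788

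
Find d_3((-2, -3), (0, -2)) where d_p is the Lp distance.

(Σ|x_i - y_i|^3)^(1/3) = (|-2 - 0|^3 + |-3 - (-2)|^3)^(1/3)
= (2^3 + 1^3)^(1/3) = (8 + 1)^(1/3) = (9)^(1/3) ≈ 2.0801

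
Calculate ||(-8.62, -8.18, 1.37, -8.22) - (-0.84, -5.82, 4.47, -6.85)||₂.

√(Σ(x_i - y_i)²) = √((-8.62 - (-0.84))² + (-8.18 - (-5.82))² + (1.37 - 4.47)² + (-8.22 - (-6.85))²)
= √((-7.78)² + (-2.36)² + (-3.1)² + (-1.37)²) = √(60.5284 + 5.5696 + 9.61 + 1.8769) = √77.5849 ≈ 8.8082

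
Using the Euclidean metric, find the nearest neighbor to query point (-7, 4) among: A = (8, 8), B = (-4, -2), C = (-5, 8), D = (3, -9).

Distances: d(A) ≈ 15.5242, d(B) ≈ 6.7082, d(C) ≈ 4.4721, d(D) ≈ 16.4012. Nearest: C = (-5, 8) with distance 4.4721.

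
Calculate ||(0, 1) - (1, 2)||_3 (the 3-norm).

(Σ|x_i - y_i|^3)^(1/3) = (|0 - 1|^3 + |1 - 2|^3)^(1/3)
= (1^3 + 1^3)^(1/3) = (1 + 1)^(1/3) = (2)^(1/3) ≈ 1.2599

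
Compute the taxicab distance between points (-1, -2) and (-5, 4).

Σ|x_i - y_i| = |-1 - (-5)| + |-2 - 4| = 4 + 6 = 10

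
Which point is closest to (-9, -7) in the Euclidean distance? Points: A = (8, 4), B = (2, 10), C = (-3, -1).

Distances: d(A) ≈ 20.2485, d(B) ≈ 20.2485, d(C) ≈ 8.4853. Nearest: C = (-3, -1) with distance 8.4853.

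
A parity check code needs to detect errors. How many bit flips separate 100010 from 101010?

Differing positions: 3. Hamming distance = 1.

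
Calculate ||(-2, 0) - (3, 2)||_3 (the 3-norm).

(Σ|x_i - y_i|^3)^(1/3) = (|-2 - 3|^3 + |0 - 2|^3)^(1/3)
= (5^3 + 2^3)^(1/3) = (125 + 8)^(1/3) = (133)^(1/3) ≈ 5.1045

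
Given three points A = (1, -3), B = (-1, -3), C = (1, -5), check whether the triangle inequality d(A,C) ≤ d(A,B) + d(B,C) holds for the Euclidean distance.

d(A,B) = √(2² + 0²) = √4 = 2, d(B,C) = √(2² + 2²) = √8 ≈ 2.8284, d(A,C) = √(0² + 2²) = √4 = 2.
d(A,C) = 2 ≤ 2 + 2.8284 = 4.8284. Triangle inequality is satisfied.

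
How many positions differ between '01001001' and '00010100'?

Differing positions: 2, 4, 5, 6, 8. Hamming distance = 5.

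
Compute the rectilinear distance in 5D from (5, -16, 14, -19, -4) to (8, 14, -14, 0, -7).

Σ|x_i - y_i| = |5 - 8| + |-16 - 14| + |14 - (-14)| + |-19 - 0| + |-4 - (-7)| = 3 + 30 + 28 + 19 + 3 = 83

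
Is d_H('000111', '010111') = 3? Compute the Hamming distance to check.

Differing positions: 2. Hamming distance = 1, so the claim that d_H = 3 is false.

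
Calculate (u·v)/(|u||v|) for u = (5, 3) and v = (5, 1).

With u = (5, 3), v = (5, 1):
u·v = 5·5 + 3·1 = 25 + 3 = 28.
|u| = √(5² + 3²) = √34, |v| = √(5² + 1²) = √26, so |u||v| = √(34·26) = √884.
cos θ = (u·v)/(|u||v|) = 28/√884 ≈ 0.9417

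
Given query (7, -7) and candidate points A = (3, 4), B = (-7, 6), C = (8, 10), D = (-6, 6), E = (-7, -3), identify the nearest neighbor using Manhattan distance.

Distances: d(A) = 15, d(B) = 27, d(C) = 18, d(D) = 26, d(E) = 18. Nearest: A = (3, 4) with distance 15.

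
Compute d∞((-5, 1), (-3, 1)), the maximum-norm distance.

max(|x_i - y_i|) = max(|-5 - (-3)|, |1 - 1|) = max(2, 0) = 2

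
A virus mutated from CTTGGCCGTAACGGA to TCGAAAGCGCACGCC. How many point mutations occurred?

Differing positions: 1, 2, 3, 4, 5, 6, 7, 8, 9, 10, 14, 15. Hamming distance = 12.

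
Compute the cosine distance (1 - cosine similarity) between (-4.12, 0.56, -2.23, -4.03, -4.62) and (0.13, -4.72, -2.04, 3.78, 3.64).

With u = (-4.12, 0.56, -2.23, -4.03, -4.62), v = (0.13, -4.72, -2.04, 3.78, 3.64):
u·v = (-4.12)·0.13 + 0.56·(-4.72) + (-2.23)·(-2.04) + (-4.03)·3.78 + (-4.62)·3.64 = (-0.5356) + (-2.6432) + 4.5492 + (-15.2334) + (-16.8168) = -30.6798.
|u| = √((-4.12)² + 0.56² + (-2.23)² + (-4.03)² + (-4.62)²) = √(16.9744 + 0.3136 + 4.9729 + 16.2409 + 21.3444) = √59.8462, |v| = √(0.13² + (-4.72)² + (-2.04)² + 3.78² + 3.64²) = √(0.0169 + 22.2784 + 4.1616 + 14.2884 + 13.2496) = √53.9949.
cos θ = (u·v)/(|u||v|) = -30.6798/(√59.8462·√53.9949) ≈ -0.5397
Cosine distance = 1 - cos θ ≈ 1 - (-0.5397) = 1.5397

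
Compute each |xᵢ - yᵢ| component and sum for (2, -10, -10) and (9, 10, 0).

Σ|x_i - y_i| = |2 - 9| + |-10 - 10| + |-10 - 0| = 7 + 20 + 10 = 37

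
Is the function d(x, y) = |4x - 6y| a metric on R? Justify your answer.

No. d fails symmetry: d(7, 8) = |4·7 - 6·8| = |-20| = 20, but d(8, 7) = |4·8 - 6·7| = |-10| = 10. Since 20 ≠ 10, d(x,y) ≠ d(y,x) in general.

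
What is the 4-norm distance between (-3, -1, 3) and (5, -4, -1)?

(Σ|x_i - y_i|^4)^(1/4) = (|-3 - 5|^4 + |-1 - (-4)|^4 + |3 - (-1)|^4)^(1/4)
= (8^4 + 3^4 + 4^4)^(1/4) = (4096 + 81 + 256)^(1/4) = (4433)^(1/4) ≈ 8.1597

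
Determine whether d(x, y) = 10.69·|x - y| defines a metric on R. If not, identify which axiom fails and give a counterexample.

Yes. Since |x - y| is a metric on R and 10.69 > 0, the positive scalar multiple 10.69·|x - y| is also a metric: scaling by a positive constant preserves non-negativity, identity (d=0 ⟺ |x-y|=0 ⟺ x=y), symmetry, and the triangle inequality.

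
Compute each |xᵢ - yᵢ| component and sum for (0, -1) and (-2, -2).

Σ|x_i - y_i| = |0 - (-2)| + |-1 - (-2)| = 2 + 1 = 3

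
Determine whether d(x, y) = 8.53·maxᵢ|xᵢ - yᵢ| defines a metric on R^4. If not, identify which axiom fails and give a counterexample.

Yes. The L∞ (Chebyshev) norm induces a metric on R^4, and multiplying a metric by a positive constant 8.53 > 0 preserves all four axioms: non-negativity (8.53·||x-y|| ≥ 0), identity (8.53·||x-y|| = 0 ⟺ ||x-y|| = 0 ⟺ x = y), symmetry (||x-y|| = ||y-x||), and the triangle inequality (8.53·||x-z|| ≤ 8.53·||x-y|| + 8.53·||y-z||). So d is a metric.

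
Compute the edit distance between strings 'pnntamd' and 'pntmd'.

Let D[i][j] be the edit distance between the first i characters of 'pnntamd' and the first j characters of 'pntmd', with D[i][0] = i, D[0][j] = j, and D[i][j] = D[i-1][j-1] if the characters match, else 1 + min(D[i-1][j], D[i][j-1], D[i-1][j-1]). Filling the table (rows: prefixes of 'pnntamd', columns: prefixes of 'pntmd'):
     ε  p  n  t  m  d
  ε  0  1  2  3  4  5
  p  1  0  1  2  3  4
  n  2  1  0  1  2  3
  n  3  2  1  1  2  3
  t  4  3  2  1  2  3
  a  5  4  3  2  2  3
  m  6  5  4  3  2  3
  d  7  6  5  4  3  2
The bottom-right entry gives D[7][5] = 2, so no sequence of fewer than 2 edits works. Backtracking through the table gives one optimal edit sequence (2 edits):
  pnntamd → pntamd (del n @2)
  pntamd → pntmd (del a @4)
Edit distance = 2.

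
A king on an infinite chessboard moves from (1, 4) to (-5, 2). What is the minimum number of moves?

max(|x_i - y_i|) = max(|1 - (-5)|, |4 - 2|) = max(6, 2) = 6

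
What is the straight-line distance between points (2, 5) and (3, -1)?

√(Σ(x_i - y_i)²) = √((2 - 3)² + (5 - (-1))²)
= √((-1)² + 6²) = √(1 + 36) = √37 ≈ 6.0828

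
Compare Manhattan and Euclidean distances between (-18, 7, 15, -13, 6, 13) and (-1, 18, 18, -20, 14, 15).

L1 = |-18 - (-1)| + |7 - 18| + |15 - 18| + |-13 - (-20)| + |6 - 14| + |13 - 15| = 17 + 11 + 3 + 7 + 8 + 2 = 48
L2 = √(17² + 11² + 3² + 7² + 8² + 2²) = √536 ≈ 23.1517
L1 ≥ L2 always (equality iff movement is along one axis); L1 > L2 here.
Ratio L1/L2 = 48/√536 ≈ 2.0733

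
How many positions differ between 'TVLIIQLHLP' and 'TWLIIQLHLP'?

Differing positions: 2. Hamming distance = 1.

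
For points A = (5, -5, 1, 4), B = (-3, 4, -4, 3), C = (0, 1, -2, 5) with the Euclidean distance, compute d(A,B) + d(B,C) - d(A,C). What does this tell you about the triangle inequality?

d(A,B) = √(8² + 9² + 5² + 1²) = √171 ≈ 13.0767, d(B,C) = √(3² + 3² + 2² + 2²) = √26 ≈ 5.099, d(A,C) = √(5² + 6² + 3² + 1²) = √71 ≈ 8.4261.
d(A,B) + d(B,C) - d(A,C) = 13.0767 + 5.099 - 8.4261 = 18.1757 - 8.4261 = 9.7496 (to 4 decimal places). This is ≥ 0, so the triangle inequality holds for these points.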